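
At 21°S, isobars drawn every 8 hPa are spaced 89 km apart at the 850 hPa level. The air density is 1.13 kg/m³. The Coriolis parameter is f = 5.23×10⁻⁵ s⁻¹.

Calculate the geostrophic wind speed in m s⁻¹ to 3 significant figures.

152 m s⁻¹

Pressure gradient: |∂P/∂n| = 800 Pa / 89000 m = 8.99×10⁻³ Pa/m
Geostrophic balance (pressure-gradient force = Coriolis force):
V_g = (1/(fρ)) |∂P/∂n| = 8.99×10⁻³ / (5.23×10⁻⁵ × 1.13) = 152 m/s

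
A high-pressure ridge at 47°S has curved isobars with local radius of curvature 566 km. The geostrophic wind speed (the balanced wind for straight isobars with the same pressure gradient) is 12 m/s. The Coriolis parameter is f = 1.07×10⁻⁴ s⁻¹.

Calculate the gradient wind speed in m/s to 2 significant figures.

16 m/s

Around a high, pressure-gradient force acts outward with centrifugal, so Coriolis balances both:
fV = (1/ρ)|∂P/∂n| + V²/R  →  V² − fR·V + fR·V_g = 0
With fR = 1.07×10⁻⁴ × 566×10³ m = 60.6 m/s:
V = [fR − √((fR)² − 4 fR V_g)]/2 = [60.6 − √(60.6² − 4×60.6×12)]/2 = 16.5 m/s
Supergeostrophic (V > V_g = 12 m/s), as expected around a high.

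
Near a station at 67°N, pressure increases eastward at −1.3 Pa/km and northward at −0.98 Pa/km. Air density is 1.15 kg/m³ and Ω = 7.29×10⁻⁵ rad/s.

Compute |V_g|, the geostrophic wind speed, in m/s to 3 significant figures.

10.5 m/s

Coriolis parameter at 67°N:
f = 2Ω sin φ = 2 × 7.29×10⁻⁵ × sin 67° = 1.34×10⁻⁴ s⁻¹
Component geostrophic relations (x east, y north):
u_g = −(1/(fρ)) ∂P/∂y,  v_g = (1/(fρ)) ∂P/∂x
u_g = −(−0.98×10⁻³)/(1.34×10⁻⁴ × 1.15) = 6.35 m/s;  v_g = (−1.3×10⁻³)/(1.34×10⁻⁴ × 1.15) = −8.42 m/s
|V_g| = √(u_g² + v_g²) = 10.5 m/s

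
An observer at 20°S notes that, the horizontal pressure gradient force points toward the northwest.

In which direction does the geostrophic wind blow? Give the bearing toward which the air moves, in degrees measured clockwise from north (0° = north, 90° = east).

The pressure-gradient force points toward the northwest (bearing 315°).
Geostrophic balance: in the Southern Hemisphere the Coriolis force deflects motion to the left, so the geostrophic wind blows 90° to the left of the pressure-gradient force (low pressure on the right).
Rotating 315° by 90° counterclockwise gives 225° — the wind blows toward the southwest.

225°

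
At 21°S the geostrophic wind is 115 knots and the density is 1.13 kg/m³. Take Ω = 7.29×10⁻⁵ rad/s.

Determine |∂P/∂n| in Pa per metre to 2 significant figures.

Coriolis parameter at 21°S:
f = 2Ω sin φ = 2 × 7.29×10⁻⁵ × sin 21° = 5.23×10⁻⁵ s⁻¹
Wind speed in SI: 115 knots = 59.2 m/s
Geostrophic balance rearranged: |∂P/∂n| = f ρ V_g
|∂P/∂n| = 5.23×10⁻⁵ × 1.13 × 59.2 = 3.49×10⁻³ Pa/m

3.5×10⁻³ Pa/m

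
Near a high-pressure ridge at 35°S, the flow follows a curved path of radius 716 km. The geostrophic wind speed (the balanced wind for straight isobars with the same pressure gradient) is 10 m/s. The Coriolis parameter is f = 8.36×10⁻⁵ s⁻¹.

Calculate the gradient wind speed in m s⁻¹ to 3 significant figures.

Around a high, pressure-gradient force acts outward with centrifugal, so Coriolis balances both:
fV = (1/ρ)|∂P/∂n| + V²/R  →  V² − fR·V + fR·V_g = 0
With fR = 8.36×10⁻⁵ × 716×10³ m = 59.9 m/s:
V = [fR − √((fR)² − 4 fR V_g)]/2 = [59.9 − √(59.9² − 4×59.9×10)]/2 = 12.7 m/s
Supergeostrophic (V > V_g = 10 m/s), as expected around a high.

12.7 m s⁻¹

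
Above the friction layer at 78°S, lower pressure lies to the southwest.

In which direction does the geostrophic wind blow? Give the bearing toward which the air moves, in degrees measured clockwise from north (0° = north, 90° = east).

135°

The pressure-gradient force points toward the southwest (bearing 225°).
Geostrophic balance: in the Southern Hemisphere the Coriolis force deflects motion to the left, so the geostrophic wind blows 90° to the left of the pressure-gradient force (low pressure on the right).
Rotating 225° by 90° counterclockwise gives 135° — the wind blows toward the southeast.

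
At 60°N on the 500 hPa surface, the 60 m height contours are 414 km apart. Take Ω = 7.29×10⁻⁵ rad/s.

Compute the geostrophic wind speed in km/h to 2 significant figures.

41 km/h

Coriolis parameter at 60°N:
f = 2Ω sin φ = 2 × 7.29×10⁻⁵ × sin 60° = 1.26×10⁻⁴ s⁻¹
Height gradient: |∂Z/∂n| = 60 m / 414000 m = 1.45×10⁻⁴
On a pressure surface, geostrophic balance gives V_g = (g/f)|∂Z/∂n|:
V_g = 9.81 × 1.45×10⁻⁴ / 1.26×10⁻⁴ = 11.3 m/s
Converting: 11.3 m/s × 3.6 = 41 km/h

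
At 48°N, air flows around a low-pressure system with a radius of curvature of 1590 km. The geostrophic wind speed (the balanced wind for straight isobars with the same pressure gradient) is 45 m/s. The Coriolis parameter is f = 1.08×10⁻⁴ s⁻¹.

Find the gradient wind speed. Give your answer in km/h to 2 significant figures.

130 km/h

Around a low, centrifugal force acts outward with Coriolis, so pressure-gradient force balances both:
(1/ρ)|∂P/∂n| = fV + V²/R  →  V² + fR·V − fR·V_g = 0
With fR = 1.08×10⁻⁴ × 1590×10³ m = 172 m/s:
V = [−fR + √((fR)² + 4 fR V_g)]/2 = [−172 + √(172² + 4×172×45)]/2 = 37 m/s
Subgeostrophic (V < V_g = 45 m/s), as expected around a low.
Converting: 37 m/s × 3.6 = 130 km/h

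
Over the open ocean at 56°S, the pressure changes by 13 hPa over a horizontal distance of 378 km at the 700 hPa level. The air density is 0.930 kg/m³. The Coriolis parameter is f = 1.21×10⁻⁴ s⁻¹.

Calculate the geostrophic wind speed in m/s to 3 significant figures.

30.6 m/s

Pressure gradient: |∂P/∂n| = 1300 Pa / 378000 m = 3.44×10⁻³ Pa/m
Geostrophic balance (pressure-gradient force = Coriolis force):
V_g = (1/(fρ)) |∂P/∂n| = 3.44×10⁻³ / (1.21×10⁻⁴ × 0.930) = 30.6 m/s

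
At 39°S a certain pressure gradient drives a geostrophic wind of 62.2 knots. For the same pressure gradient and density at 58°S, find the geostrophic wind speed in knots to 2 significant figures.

With the same pressure gradient and density, V_g ∝ 1/f ∝ 1/sin φ.
V₂ = V₁ · sin φ₁ / sin φ₂ = 62.2 × sin 39° / sin 58°
V₂ = 62.2 × 0.6293/0.8480 = 46 knots

46 knots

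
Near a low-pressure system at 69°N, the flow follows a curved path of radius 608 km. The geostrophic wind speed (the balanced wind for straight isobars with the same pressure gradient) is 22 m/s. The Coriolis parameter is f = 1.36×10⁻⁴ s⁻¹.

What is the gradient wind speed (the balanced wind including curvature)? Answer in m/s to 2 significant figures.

Around a low, centrifugal force acts outward with Coriolis, so pressure-gradient force balances both:
(1/ρ)|∂P/∂n| = fV + V²/R  →  V² + fR·V − fR·V_g = 0
With fR = 1.36×10⁻⁴ × 608×10³ m = 82.7 m/s:
V = [−fR + √((fR)² + 4 fR V_g)]/2 = [−82.7 + √(82.7² + 4×82.7×22)]/2 = 18.1 m/s
Subgeostrophic (V < V_g = 22 m/s), as expected around a low.

18 m/s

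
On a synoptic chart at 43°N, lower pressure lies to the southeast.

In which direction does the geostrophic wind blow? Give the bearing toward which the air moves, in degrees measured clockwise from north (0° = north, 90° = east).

The pressure-gradient force points toward the southeast (bearing 135°).
Geostrophic balance: in the Northern Hemisphere the Coriolis force deflects motion to the right, so the geostrophic wind blows 90° to the right of the pressure-gradient force (low pressure on the left).
Rotating 135° by 90° clockwise gives 225° — the wind blows toward the southwest.

225°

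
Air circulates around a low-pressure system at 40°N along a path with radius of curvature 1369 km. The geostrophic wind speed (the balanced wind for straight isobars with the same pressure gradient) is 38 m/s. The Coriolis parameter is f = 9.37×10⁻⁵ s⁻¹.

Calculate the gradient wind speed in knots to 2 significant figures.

Around a low, centrifugal force acts outward with Coriolis, so pressure-gradient force balances both:
(1/ρ)|∂P/∂n| = fV + V²/R  →  V² + fR·V − fR·V_g = 0
With fR = 9.37×10⁻⁵ × 1369×10³ m = 128 m/s:
V = [−fR + √((fR)² + 4 fR V_g)]/2 = [−128 + √(128² + 4×128×38)]/2 = 30.7 m/s
Subgeostrophic (V < V_g = 38 m/s), as expected around a low.
Converting: 30.7 m/s × 1.944 = 60 knots

60 knots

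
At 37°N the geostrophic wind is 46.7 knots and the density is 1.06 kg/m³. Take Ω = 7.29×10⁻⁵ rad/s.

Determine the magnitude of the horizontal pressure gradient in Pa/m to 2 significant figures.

Coriolis parameter at 37°N:
f = 2Ω sin φ = 2 × 7.29×10⁻⁵ × sin 37° = 8.77×10⁻⁵ s⁻¹
Wind speed in SI: 46.7 knots = 24.0 m/s
Geostrophic balance rearranged: |∂P/∂n| = f ρ V_g
|∂P/∂n| = 8.77×10⁻⁵ × 1.06 × 24.0 = 2.23×10⁻³ Pa/m

2.2×10⁻³ Pa/m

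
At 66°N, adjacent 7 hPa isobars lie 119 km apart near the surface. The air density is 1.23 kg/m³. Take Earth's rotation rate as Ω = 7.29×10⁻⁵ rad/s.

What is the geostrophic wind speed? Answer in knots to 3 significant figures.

Coriolis parameter at 66°N:
f = 2Ω sin φ = 2 × 7.29×10⁻⁵ × sin 66° = 1.33×10⁻⁴ s⁻¹
Pressure gradient: |∂P/∂n| = 700 Pa / 119000 m = 5.88×10⁻³ Pa/m
Geostrophic balance (pressure-gradient force = Coriolis force):
V_g = (1/(fρ)) |∂P/∂n| = 5.88×10⁻³ / (1.33×10⁻⁴ × 1.23) = 35.9 m/s
Converting: 35.9 m/s × 1.944 = 69.8 knots

69.8 knots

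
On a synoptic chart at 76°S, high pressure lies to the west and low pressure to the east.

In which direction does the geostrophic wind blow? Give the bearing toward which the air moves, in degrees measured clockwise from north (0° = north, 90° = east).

000°

The pressure-gradient force points toward the east (bearing 090°).
Geostrophic balance: in the Southern Hemisphere the Coriolis force deflects motion to the left, so the geostrophic wind blows 90° to the left of the pressure-gradient force (low pressure on the right).
Rotating 090° by 90° counterclockwise gives 000° — the wind blows toward the north.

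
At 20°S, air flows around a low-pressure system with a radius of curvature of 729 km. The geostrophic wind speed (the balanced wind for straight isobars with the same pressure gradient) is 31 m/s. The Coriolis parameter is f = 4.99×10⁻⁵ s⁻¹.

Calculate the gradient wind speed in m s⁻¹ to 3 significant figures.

Around a low, centrifugal force acts outward with Coriolis, so pressure-gradient force balances both:
(1/ρ)|∂P/∂n| = fV + V²/R  →  V² + fR·V − fR·V_g = 0
With fR = 4.99×10⁻⁵ × 729×10³ m = 36.4 m/s:
V = [−fR + √((fR)² + 4 fR V_g)]/2 = [−36.4 + √(36.4² + 4×36.4×31)]/2 = 20 m/s
Subgeostrophic (V < V_g = 31 m/s), as expected around a low.

20.0 m s⁻¹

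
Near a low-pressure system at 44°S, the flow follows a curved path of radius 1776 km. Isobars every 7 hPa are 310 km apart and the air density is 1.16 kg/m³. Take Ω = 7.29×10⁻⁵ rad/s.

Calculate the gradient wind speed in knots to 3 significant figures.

34.0 knots

Coriolis parameter at 44°S:
f = 2Ω sin φ = 2 × 7.29×10⁻⁵ × sin 44° = 1.01×10⁻⁴ s⁻¹
Pressure gradient: |∂P/∂n| = 700 Pa / 310000 m = 2.26×10⁻³ Pa/m
Geostrophic speed: V_g = |∂P/∂n|/(fρ) = 2.26×10⁻³/(1.01×10⁻⁴ × 1.16) = 19.2 m/s
Around a low, centrifugal force acts outward with Coriolis, so pressure-gradient force balances both:
(1/ρ)|∂P/∂n| = fV + V²/R  →  V² + fR·V − fR·V_g = 0
With fR = 1.01×10⁻⁴ × 1776×10³ m = 180 m/s:
V = [−fR + √((fR)² + 4 fR V_g)]/2 = [−180 + √(180² + 4×180×19.2)]/2 = 17.5 m/s
Subgeostrophic (V < V_g = 19.2 m/s), as expected around a low.
Converting: 17.5 m/s × 1.944 = 34.0 knots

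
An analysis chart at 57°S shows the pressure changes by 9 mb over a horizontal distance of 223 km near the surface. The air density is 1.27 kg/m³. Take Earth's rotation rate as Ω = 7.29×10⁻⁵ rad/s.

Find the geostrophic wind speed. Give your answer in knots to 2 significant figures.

51 knots

Coriolis parameter at 57°S:
f = 2Ω sin φ = 2 × 7.29×10⁻⁵ × sin 57° = 1.22×10⁻⁴ s⁻¹
Pressure gradient: |∂P/∂n| = 900 Pa / 223000 m = 4.04×10⁻³ Pa/m
Geostrophic balance (pressure-gradient force = Coriolis force):
V_g = (1/(fρ)) |∂P/∂n| = 4.04×10⁻³ / (1.22×10⁻⁴ × 1.27) = 26.0 m/s
Converting: 26.0 m/s × 1.944 = 51 knots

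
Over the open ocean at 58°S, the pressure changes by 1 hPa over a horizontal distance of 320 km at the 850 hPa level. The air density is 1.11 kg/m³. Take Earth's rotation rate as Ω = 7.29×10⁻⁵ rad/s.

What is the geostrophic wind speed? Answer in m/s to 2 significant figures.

Coriolis parameter at 58°S:
f = 2Ω sin φ = 2 × 7.29×10⁻⁵ × sin 58° = 1.24×10⁻⁴ s⁻¹
Pressure gradient: |∂P/∂n| = 100 Pa / 320000 m = 3.12×10⁻⁴ Pa/m
Geostrophic balance (pressure-gradient force = Coriolis force):
V_g = (1/(fρ)) |∂P/∂n| = 3.12×10⁻⁴ / (1.24×10⁻⁴ × 1.11) = 2.28 m/s

2.3 m/s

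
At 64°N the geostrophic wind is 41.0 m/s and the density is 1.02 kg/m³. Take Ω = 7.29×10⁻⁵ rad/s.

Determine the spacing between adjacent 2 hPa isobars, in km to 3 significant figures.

Coriolis parameter at 64°N:
f = 2Ω sin φ = 2 × 7.29×10⁻⁵ × sin 64° = 1.31×10⁻⁴ s⁻¹
Geostrophic balance rearranged: |∂P/∂n| = f ρ V_g
|∂P/∂n| = 1.31×10⁻⁴ × 1.02 × 41.0 = 5.48×10⁻³ Pa/m
Isobar spacing: Δn = ΔP/|∂P/∂n| = 200 Pa / 5.48×10⁻³ Pa/m = 36495 m ≈ 36.5 km

36.5 km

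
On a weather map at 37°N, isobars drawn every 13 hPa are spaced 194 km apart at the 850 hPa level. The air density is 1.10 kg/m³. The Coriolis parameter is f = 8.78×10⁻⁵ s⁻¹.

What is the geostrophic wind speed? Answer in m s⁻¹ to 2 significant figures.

Pressure gradient: |∂P/∂n| = 1300 Pa / 194000 m = 6.70×10⁻³ Pa/m
Geostrophic balance (pressure-gradient force = Coriolis force):
V_g = (1/(fρ)) |∂P/∂n| = 6.70×10⁻³ / (8.78×10⁻⁵ × 1.10) = 69.4 m/s

69 m s⁻¹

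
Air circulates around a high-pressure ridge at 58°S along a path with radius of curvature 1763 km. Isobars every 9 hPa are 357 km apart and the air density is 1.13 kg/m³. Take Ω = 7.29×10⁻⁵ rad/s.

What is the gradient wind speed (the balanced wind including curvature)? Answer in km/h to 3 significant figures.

Coriolis parameter at 58°S:
f = 2Ω sin φ = 2 × 7.29×10⁻⁵ × sin 58° = 1.24×10⁻⁴ s⁻¹
Pressure gradient: |∂P/∂n| = 900 Pa / 357000 m = 2.52×10⁻³ Pa/m
Geostrophic speed: V_g = |∂P/∂n|/(fρ) = 2.52×10⁻³/(1.24×10⁻⁴ × 1.13) = 18.0 m/s
Around a high, pressure-gradient force acts outward with centrifugal, so Coriolis balances both:
fV = (1/ρ)|∂P/∂n| + V²/R  →  V² − fR·V + fR·V_g = 0
With fR = 1.24×10⁻⁴ × 1763×10³ m = 218 m/s:
V = [fR − √((fR)² − 4 fR V_g)]/2 = [218 − √(218² − 4×218×18)]/2 = 19.9 m/s
Supergeostrophic (V > V_g = 18 m/s), as expected around a high.
Converting: 19.9 m/s × 3.6 = 71.5 km/h

71.5 km/h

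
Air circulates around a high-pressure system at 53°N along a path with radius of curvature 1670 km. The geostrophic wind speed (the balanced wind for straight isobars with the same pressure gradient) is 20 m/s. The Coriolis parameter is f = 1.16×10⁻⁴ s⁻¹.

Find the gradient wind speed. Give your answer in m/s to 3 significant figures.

Around a high, pressure-gradient force acts outward with centrifugal, so Coriolis balances both:
fV = (1/ρ)|∂P/∂n| + V²/R  →  V² − fR·V + fR·V_g = 0
With fR = 1.16×10⁻⁴ × 1670×10³ m = 194 m/s:
V = [fR − √((fR)² − 4 fR V_g)]/2 = [194 − √(194² − 4×194×20)]/2 = 22.6 m/s
Supergeostrophic (V > V_g = 20 m/s), as expected around a high.

22.6 m/s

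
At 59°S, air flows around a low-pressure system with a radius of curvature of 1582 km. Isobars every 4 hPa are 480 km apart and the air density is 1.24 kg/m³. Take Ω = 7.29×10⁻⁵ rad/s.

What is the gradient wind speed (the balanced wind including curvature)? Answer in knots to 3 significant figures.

10.2 knots

Coriolis parameter at 59°S:
f = 2Ω sin φ = 2 × 7.29×10⁻⁵ × sin 59° = 1.25×10⁻⁴ s⁻¹
Pressure gradient: |∂P/∂n| = 400 Pa / 480000 m = 8.33×10⁻⁴ Pa/m
Geostrophic speed: V_g = |∂P/∂n|/(fρ) = 8.33×10⁻⁴/(1.25×10⁻⁴ × 1.24) = 5.38 m/s
Around a low, centrifugal force acts outward with Coriolis, so pressure-gradient force balances both:
(1/ρ)|∂P/∂n| = fV + V²/R  →  V² + fR·V − fR·V_g = 0
With fR = 1.25×10⁻⁴ × 1582×10³ m = 198 m/s:
V = [−fR + √((fR)² + 4 fR V_g)]/2 = [−198 + √(198² + 4×198×5.38)]/2 = 5.24 m/s
Subgeostrophic (V < V_g = 5.38 m/s), as expected around a low.
Converting: 5.24 m/s × 1.944 = 10.2 knots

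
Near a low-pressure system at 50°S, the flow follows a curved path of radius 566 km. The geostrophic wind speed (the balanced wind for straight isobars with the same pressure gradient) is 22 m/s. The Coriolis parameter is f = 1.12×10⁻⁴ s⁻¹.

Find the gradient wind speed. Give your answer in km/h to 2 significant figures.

Around a low, centrifugal force acts outward with Coriolis, so pressure-gradient force balances both:
(1/ρ)|∂P/∂n| = fV + V²/R  →  V² + fR·V − fR·V_g = 0
With fR = 1.12×10⁻⁴ × 566×10³ m = 63.4 m/s:
V = [−fR + √((fR)² + 4 fR V_g)]/2 = [−63.4 + √(63.4² + 4×63.4×22)]/2 = 17.3 m/s
Subgeostrophic (V < V_g = 22 m/s), as expected around a low.
Converting: 17.3 m/s × 3.6 = 62 km/h

62 km/h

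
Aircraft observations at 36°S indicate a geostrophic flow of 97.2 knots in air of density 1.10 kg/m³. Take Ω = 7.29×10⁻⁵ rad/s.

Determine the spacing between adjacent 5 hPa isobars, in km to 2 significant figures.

Coriolis parameter at 36°S:
f = 2Ω sin φ = 2 × 7.29×10⁻⁵ × sin 36° = 8.57×10⁻⁵ s⁻¹
Wind speed in SI: 97.2 knots = 50.0 m/s
Geostrophic balance rearranged: |∂P/∂n| = f ρ V_g
|∂P/∂n| = 8.57×10⁻⁵ × 1.10 × 50.0 = 4.71×10⁻³ Pa/m
Isobar spacing: Δn = ΔP/|∂P/∂n| = 500 Pa / 4.71×10⁻³ Pa/m = 106071 m ≈ 110 km

110 km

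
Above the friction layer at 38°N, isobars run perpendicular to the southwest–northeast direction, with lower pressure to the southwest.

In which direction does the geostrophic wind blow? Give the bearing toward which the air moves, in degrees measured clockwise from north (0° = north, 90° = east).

315°

The pressure-gradient force points toward the southwest (bearing 225°).
Geostrophic balance: in the Northern Hemisphere the Coriolis force deflects motion to the right, so the geostrophic wind blows 90° to the right of the pressure-gradient force (low pressure on the left).
Rotating 225° by 90° clockwise gives 315° — the wind blows toward the northwest.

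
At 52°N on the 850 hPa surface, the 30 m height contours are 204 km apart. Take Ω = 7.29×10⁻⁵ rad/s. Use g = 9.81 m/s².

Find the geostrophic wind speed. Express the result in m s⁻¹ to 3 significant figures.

Coriolis parameter at 52°N:
f = 2Ω sin φ = 2 × 7.29×10⁻⁵ × sin 52° = 1.15×10⁻⁴ s⁻¹
Height gradient: |∂Z/∂n| = 30 m / 204000 m = 1.47×10⁻⁴
On a pressure surface, geostrophic balance gives V_g = (g/f)|∂Z/∂n|:
V_g = 9.81 × 1.47×10⁻⁴ / 1.15×10⁻⁴ = 12.6 m/s

12.6 m s⁻¹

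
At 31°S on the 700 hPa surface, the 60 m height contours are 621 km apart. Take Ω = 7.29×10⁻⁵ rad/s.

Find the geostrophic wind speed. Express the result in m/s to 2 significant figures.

Coriolis parameter at 31°S:
f = 2Ω sin φ = 2 × 7.29×10⁻⁵ × sin 31° = 7.51×10⁻⁵ s⁻¹
Height gradient: |∂Z/∂n| = 60 m / 621000 m = 9.66×10⁻⁵
On a pressure surface, geostrophic balance gives V_g = (g/f)|∂Z/∂n|:
V_g = 9.81 × 9.66×10⁻⁵ / 7.51×10⁻⁵ = 12.6 m/s

13 m/s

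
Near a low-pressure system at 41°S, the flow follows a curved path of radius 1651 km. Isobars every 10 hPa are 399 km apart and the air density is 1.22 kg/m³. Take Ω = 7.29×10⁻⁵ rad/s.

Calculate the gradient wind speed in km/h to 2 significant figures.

69 km/h

Coriolis parameter at 41°S:
f = 2Ω sin φ = 2 × 7.29×10⁻⁵ × sin 41° = 9.57×10⁻⁵ s⁻¹
Pressure gradient: |∂P/∂n| = 1000 Pa / 399000 m = 2.51×10⁻³ Pa/m
Geostrophic speed: V_g = |∂P/∂n|/(fρ) = 2.51×10⁻³/(9.57×10⁻⁵ × 1.22) = 21.5 m/s
Around a low, centrifugal force acts outward with Coriolis, so pressure-gradient force balances both:
(1/ρ)|∂P/∂n| = fV + V²/R  →  V² + fR·V − fR·V_g = 0
With fR = 9.57×10⁻⁵ × 1651×10³ m = 158 m/s:
V = [−fR + √((fR)² + 4 fR V_g)]/2 = [−158 + √(158² + 4×158×21.5)]/2 = 19.2 m/s
Subgeostrophic (V < V_g = 21.5 m/s), as expected around a low.
Converting: 19.2 m/s × 3.6 = 69 km/h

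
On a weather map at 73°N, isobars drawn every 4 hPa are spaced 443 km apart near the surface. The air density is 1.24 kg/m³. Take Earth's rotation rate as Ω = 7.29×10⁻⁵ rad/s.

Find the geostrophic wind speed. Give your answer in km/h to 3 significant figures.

Coriolis parameter at 73°N:
f = 2Ω sin φ = 2 × 7.29×10⁻⁵ × sin 73° = 1.39×10⁻⁴ s⁻¹
Pressure gradient: |∂P/∂n| = 400 Pa / 443000 m = 9.03×10⁻⁴ Pa/m
Geostrophic balance (pressure-gradient force = Coriolis force):
V_g = (1/(fρ)) |∂P/∂n| = 9.03×10⁻⁴ / (1.39×10⁻⁴ × 1.24) = 5.22 m/s
Converting: 5.22 m/s × 3.6 = 18.8 km/h

18.8 km/h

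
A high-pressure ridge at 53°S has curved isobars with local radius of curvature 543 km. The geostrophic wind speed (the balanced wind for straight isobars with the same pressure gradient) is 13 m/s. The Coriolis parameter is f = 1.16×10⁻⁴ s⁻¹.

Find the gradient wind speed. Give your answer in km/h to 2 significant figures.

66 km/h

Around a high, pressure-gradient force acts outward with centrifugal, so Coriolis balances both:
fV = (1/ρ)|∂P/∂n| + V²/R  →  V² − fR·V + fR·V_g = 0
With fR = 1.16×10⁻⁴ × 543×10³ m = 63.0 m/s:
V = [fR − √((fR)² − 4 fR V_g)]/2 = [63.0 − √(63.0² − 4×63.0×13)]/2 = 18.3 m/s
Supergeostrophic (V > V_g = 13 m/s), as expected around a high.
Converting: 18.3 m/s × 3.6 = 66 km/h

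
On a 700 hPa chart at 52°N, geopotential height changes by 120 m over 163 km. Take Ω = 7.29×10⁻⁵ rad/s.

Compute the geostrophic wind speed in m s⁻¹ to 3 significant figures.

62.9 m s⁻¹

Coriolis parameter at 52°N:
f = 2Ω sin φ = 2 × 7.29×10⁻⁵ × sin 52° = 1.15×10⁻⁴ s⁻¹
Height gradient: |∂Z/∂n| = 120 m / 163000 m = 7.36×10⁻⁴
On a pressure surface, geostrophic balance gives V_g = (g/f)|∂Z/∂n|:
V_g = 9.81 × 7.36×10⁻⁴ / 1.15×10⁻⁴ = 62.9 m/s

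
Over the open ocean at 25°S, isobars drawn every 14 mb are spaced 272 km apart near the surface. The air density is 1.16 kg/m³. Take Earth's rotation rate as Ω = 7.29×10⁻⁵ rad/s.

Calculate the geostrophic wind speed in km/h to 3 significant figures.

259 km/h

Coriolis parameter at 25°S:
f = 2Ω sin φ = 2 × 7.29×10⁻⁵ × sin 25° = 6.16×10⁻⁵ s⁻¹
Pressure gradient: |∂P/∂n| = 1400 Pa / 272000 m = 5.15×10⁻³ Pa/m
Geostrophic balance (pressure-gradient force = Coriolis force):
V_g = (1/(fρ)) |∂P/∂n| = 5.15×10⁻³ / (6.16×10⁻⁵ × 1.16) = 72.0 m/s
Converting: 72.0 m/s × 3.6 = 259 km/h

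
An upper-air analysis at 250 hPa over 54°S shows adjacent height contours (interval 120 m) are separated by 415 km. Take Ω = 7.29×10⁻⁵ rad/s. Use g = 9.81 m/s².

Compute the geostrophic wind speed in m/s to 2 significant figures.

24 m/s

Coriolis parameter at 54°S:
f = 2Ω sin φ = 2 × 7.29×10⁻⁵ × sin 54° = 1.18×10⁻⁴ s⁻¹
Height gradient: |∂Z/∂n| = 120 m / 415000 m = 2.89×10⁻⁴
On a pressure surface, geostrophic balance gives V_g = (g/f)|∂Z/∂n|:
V_g = 9.81 × 2.89×10⁻⁴ / 1.18×10⁻⁴ = 24.0 m/s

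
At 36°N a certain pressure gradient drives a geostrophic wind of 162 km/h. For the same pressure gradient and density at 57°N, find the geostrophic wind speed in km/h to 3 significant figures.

With the same pressure gradient and density, V_g ∝ 1/f ∝ 1/sin φ.
V₂ = V₁ · sin φ₁ / sin φ₂ = 162 × sin 36° / sin 57°
V₂ = 162 × 0.5878/0.8387 = 114 km/h

114 km/h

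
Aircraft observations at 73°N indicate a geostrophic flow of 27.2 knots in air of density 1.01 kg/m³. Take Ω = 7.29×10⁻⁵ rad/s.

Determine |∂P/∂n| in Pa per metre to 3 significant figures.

Coriolis parameter at 73°N:
f = 2Ω sin φ = 2 × 7.29×10⁻⁵ × sin 73° = 1.39×10⁻⁴ s⁻¹
Wind speed in SI: 27.2 knots = 14.0 m/s
Geostrophic balance rearranged: |∂P/∂n| = f ρ V_g
|∂P/∂n| = 1.39×10⁻⁴ × 1.01 × 14.0 = 1.97×10⁻³ Pa/m

1.97×10⁻³ Pa/m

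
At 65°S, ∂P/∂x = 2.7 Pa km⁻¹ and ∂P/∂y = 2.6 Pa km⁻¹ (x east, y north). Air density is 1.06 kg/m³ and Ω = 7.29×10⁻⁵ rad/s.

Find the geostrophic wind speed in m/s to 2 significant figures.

27 m/s

Coriolis parameter at 65°S:
f = 2Ω sin φ = 2 × 7.29×10⁻⁵ × sin 65° = 1.32×10⁻⁴ s⁻¹
In the Southern Hemisphere f is negative: f = −1.32×10⁻⁴ s⁻¹.
Component geostrophic relations (x east, y north):
u_g = −(1/(fρ)) ∂P/∂y,  v_g = (1/(fρ)) ∂P/∂x
u_g = −(2.6×10⁻³)/(−1.32×10⁻⁴ × 1.06) = 18.6 m/s;  v_g = (2.7×10⁻³)/(−1.32×10⁻⁴ × 1.06) = −19.3 m/s
|V_g| = √(u_g² + v_g²) = 26.8 m/s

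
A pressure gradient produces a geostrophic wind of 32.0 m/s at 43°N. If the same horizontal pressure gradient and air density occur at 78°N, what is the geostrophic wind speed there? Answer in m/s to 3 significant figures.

With the same pressure gradient and density, V_g ∝ 1/f ∝ 1/sin φ.
V₂ = V₁ · sin φ₁ / sin φ₂ = 32.0 × sin 43° / sin 78°
V₂ = 32.0 × 0.6820/0.9781 = 22.3 m/s

22.3 m/s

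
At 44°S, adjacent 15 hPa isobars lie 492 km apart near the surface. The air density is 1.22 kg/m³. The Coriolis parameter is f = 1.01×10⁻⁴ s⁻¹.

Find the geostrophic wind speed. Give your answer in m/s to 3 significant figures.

Pressure gradient: |∂P/∂n| = 1500 Pa / 492000 m = 3.05×10⁻³ Pa/m
Geostrophic balance (pressure-gradient force = Coriolis force):
V_g = (1/(fρ)) |∂P/∂n| = 3.05×10⁻³ / (1.01×10⁻⁴ × 1.22) = 24.7 m/s

24.7 m/s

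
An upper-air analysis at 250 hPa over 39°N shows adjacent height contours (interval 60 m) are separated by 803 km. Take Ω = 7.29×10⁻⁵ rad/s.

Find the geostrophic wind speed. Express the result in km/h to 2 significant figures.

Coriolis parameter at 39°N:
f = 2Ω sin φ = 2 × 7.29×10⁻⁵ × sin 39° = 9.18×10⁻⁵ s⁻¹
Height gradient: |∂Z/∂n| = 60 m / 803000 m = 7.47×10⁻⁵
On a pressure surface, geostrophic balance gives V_g = (g/f)|∂Z/∂n|:
V_g = 9.81 × 7.47×10⁻⁵ / 9.18×10⁻⁵ = 7.99 m/s
Converting: 7.99 m/s × 3.6 = 29 km/h

29 km/h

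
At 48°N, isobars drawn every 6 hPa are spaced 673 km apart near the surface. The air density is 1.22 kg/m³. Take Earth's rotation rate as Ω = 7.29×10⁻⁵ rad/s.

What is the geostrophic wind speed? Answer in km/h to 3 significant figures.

24.3 km/h

Coriolis parameter at 48°N:
f = 2Ω sin φ = 2 × 7.29×10⁻⁵ × sin 48° = 1.08×10⁻⁴ s⁻¹
Pressure gradient: |∂P/∂n| = 600 Pa / 673000 m = 8.92×10⁻⁴ Pa/m
Geostrophic balance (pressure-gradient force = Coriolis force):
V_g = (1/(fρ)) |∂P/∂n| = 8.92×10⁻⁴ / (1.08×10⁻⁴ × 1.22) = 6.74 m/s
Converting: 6.74 m/s × 3.6 = 24.3 km/h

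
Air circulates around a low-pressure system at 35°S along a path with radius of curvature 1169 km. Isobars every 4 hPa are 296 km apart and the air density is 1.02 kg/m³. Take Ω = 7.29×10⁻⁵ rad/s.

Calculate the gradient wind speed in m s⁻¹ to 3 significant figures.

13.9 m s⁻¹

Coriolis parameter at 35°S:
f = 2Ω sin φ = 2 × 7.29×10⁻⁵ × sin 35° = 8.36×10⁻⁵ s⁻¹
Pressure gradient: |∂P/∂n| = 400 Pa / 296000 m = 1.35×10⁻³ Pa/m
Geostrophic speed: V_g = |∂P/∂n|/(fρ) = 1.35×10⁻³/(8.36×10⁻⁵ × 1.02) = 15.8 m/s
Around a low, centrifugal force acts outward with Coriolis, so pressure-gradient force balances both:
(1/ρ)|∂P/∂n| = fV + V²/R  →  V² + fR·V − fR·V_g = 0
With fR = 8.36×10⁻⁵ × 1169×10³ m = 97.8 m/s:
V = [−fR + √((fR)² + 4 fR V_g)]/2 = [−97.8 + √(97.8² + 4×97.8×15.8)]/2 = 13.9 m/s
Subgeostrophic (V < V_g = 15.8 m/s), as expected around a low.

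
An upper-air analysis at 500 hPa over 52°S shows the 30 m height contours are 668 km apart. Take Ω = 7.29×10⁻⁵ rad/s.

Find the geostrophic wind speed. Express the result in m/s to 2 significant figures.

3.8 m/s

Coriolis parameter at 52°S:
f = 2Ω sin φ = 2 × 7.29×10⁻⁵ × sin 52° = 1.15×10⁻⁴ s⁻¹
Height gradient: |∂Z/∂n| = 30 m / 668000 m = 4.49×10⁻⁵
On a pressure surface, geostrophic balance gives V_g = (g/f)|∂Z/∂n|:
V_g = 9.81 × 4.49×10⁻⁵ / 1.15×10⁻⁴ = 3.83 m/s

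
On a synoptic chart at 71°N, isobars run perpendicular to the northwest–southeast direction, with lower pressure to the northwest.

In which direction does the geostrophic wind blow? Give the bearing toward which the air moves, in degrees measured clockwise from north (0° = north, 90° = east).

The pressure-gradient force points toward the northwest (bearing 315°).
Geostrophic balance: in the Northern Hemisphere the Coriolis force deflects motion to the right, so the geostrophic wind blows 90° to the right of the pressure-gradient force (low pressure on the left).
Rotating 315° by 90° clockwise gives 045° — the wind blows toward the northeast.

045°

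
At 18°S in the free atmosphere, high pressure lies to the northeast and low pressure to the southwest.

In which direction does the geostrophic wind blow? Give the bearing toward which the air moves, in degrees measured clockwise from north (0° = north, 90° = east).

The pressure-gradient force points toward the southwest (bearing 225°).
Geostrophic balance: in the Southern Hemisphere the Coriolis force deflects motion to the left, so the geostrophic wind blows 90° to the left of the pressure-gradient force (low pressure on the right).
Rotating 225° by 90° counterclockwise gives 135° — the wind blows toward the southeast.

135°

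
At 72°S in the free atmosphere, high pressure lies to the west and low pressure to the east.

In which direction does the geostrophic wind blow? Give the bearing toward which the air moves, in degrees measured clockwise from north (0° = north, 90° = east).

The pressure-gradient force points toward the east (bearing 090°).
Geostrophic balance: in the Southern Hemisphere the Coriolis force deflects motion to the left, so the geostrophic wind blows 90° to the left of the pressure-gradient force (low pressure on the right).
Rotating 090° by 90° counterclockwise gives 000° — the wind blows toward the north.

000°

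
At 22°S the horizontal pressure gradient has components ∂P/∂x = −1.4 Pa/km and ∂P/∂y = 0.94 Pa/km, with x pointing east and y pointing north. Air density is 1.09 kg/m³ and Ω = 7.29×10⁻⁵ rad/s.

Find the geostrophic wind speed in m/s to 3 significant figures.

28.3 m/s

Coriolis parameter at 22°S:
f = 2Ω sin φ = 2 × 7.29×10⁻⁵ × sin 22° = 5.46×10⁻⁵ s⁻¹
In the Southern Hemisphere f is negative: f = −5.46×10⁻⁵ s⁻¹.
Component geostrophic relations (x east, y north):
u_g = −(1/(fρ)) ∂P/∂y,  v_g = (1/(fρ)) ∂P/∂x
u_g = −(0.94×10⁻³)/(−5.46×10⁻⁵ × 1.09) = 15.8 m/s;  v_g = (−1.4×10⁻³)/(−5.46×10⁻⁵ × 1.09) = 23.5 m/s
|V_g| = √(u_g² + v_g²) = 28.3 m/s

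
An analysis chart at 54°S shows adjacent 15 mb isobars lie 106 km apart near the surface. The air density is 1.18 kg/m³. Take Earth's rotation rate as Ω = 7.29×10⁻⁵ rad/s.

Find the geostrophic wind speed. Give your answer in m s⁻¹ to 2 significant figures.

Coriolis parameter at 54°S:
f = 2Ω sin φ = 2 × 7.29×10⁻⁵ × sin 54° = 1.18×10⁻⁴ s⁻¹
Pressure gradient: |∂P/∂n| = 1500 Pa / 106000 m = 1.42×10⁻² Pa/m
Geostrophic balance (pressure-gradient force = Coriolis force):
V_g = (1/(fρ)) |∂P/∂n| = 1.42×10⁻² / (1.18×10⁻⁴ × 1.18) = 102 m/s

100 m s⁻¹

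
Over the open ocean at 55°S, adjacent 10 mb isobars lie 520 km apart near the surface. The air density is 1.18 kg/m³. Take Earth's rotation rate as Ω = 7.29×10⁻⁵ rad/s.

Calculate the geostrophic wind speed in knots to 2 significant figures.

Coriolis parameter at 55°S:
f = 2Ω sin φ = 2 × 7.29×10⁻⁵ × sin 55° = 1.19×10⁻⁴ s⁻¹
Pressure gradient: |∂P/∂n| = 1000 Pa / 520000 m = 1.92×10⁻³ Pa/m
Geostrophic balance (pressure-gradient force = Coriolis force):
V_g = (1/(fρ)) |∂P/∂n| = 1.92×10⁻³ / (1.19×10⁻⁴ × 1.18) = 13.6 m/s
Converting: 13.6 m/s × 1.944 = 27 knots

27 knots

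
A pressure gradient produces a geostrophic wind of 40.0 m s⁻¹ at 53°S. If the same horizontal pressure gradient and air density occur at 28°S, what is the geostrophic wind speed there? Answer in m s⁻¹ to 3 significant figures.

With the same pressure gradient and density, V_g ∝ 1/f ∝ 1/sin φ.
V₂ = V₁ · sin φ₁ / sin φ₂ = 40.0 × sin 53° / sin 28°
V₂ = 40.0 × 0.7986/0.4695 = 68.0 m s⁻¹

68.0 m s⁻¹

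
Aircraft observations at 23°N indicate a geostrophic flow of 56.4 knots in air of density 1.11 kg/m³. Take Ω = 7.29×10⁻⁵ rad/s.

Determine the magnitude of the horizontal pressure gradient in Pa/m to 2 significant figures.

1.8×10⁻³ Pa/m

Coriolis parameter at 23°N:
f = 2Ω sin φ = 2 × 7.29×10⁻⁵ × sin 23° = 5.70×10⁻⁵ s⁻¹
Wind speed in SI: 56.4 knots = 29.0 m/s
Geostrophic balance rearranged: |∂P/∂n| = f ρ V_g
|∂P/∂n| = 5.70×10⁻⁵ × 1.11 × 29.0 = 1.83×10⁻³ Pa/m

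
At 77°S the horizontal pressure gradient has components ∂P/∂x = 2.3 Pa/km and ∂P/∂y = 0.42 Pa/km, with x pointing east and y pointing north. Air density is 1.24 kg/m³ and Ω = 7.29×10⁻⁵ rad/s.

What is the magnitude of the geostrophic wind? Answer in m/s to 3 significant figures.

13.3 m/s

Coriolis parameter at 77°S:
f = 2Ω sin φ = 2 × 7.29×10⁻⁵ × sin 77° = 1.42×10⁻⁴ s⁻¹
In the Southern Hemisphere f is negative: f = −1.42×10⁻⁴ s⁻¹.
Component geostrophic relations (x east, y north):
u_g = −(1/(fρ)) ∂P/∂y,  v_g = (1/(fρ)) ∂P/∂x
u_g = −(0.42×10⁻³)/(−1.42×10⁻⁴ × 1.24) = 2.38 m/s;  v_g = (2.3×10⁻³)/(−1.42×10⁻⁴ × 1.24) = −13.1 m/s
|V_g| = √(u_g² + v_g²) = 13.3 m/s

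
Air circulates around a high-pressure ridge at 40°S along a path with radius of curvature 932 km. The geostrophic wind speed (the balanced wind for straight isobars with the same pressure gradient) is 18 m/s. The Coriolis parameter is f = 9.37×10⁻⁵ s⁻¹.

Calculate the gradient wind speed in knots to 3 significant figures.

49.3 knots

Around a high, pressure-gradient force acts outward with centrifugal, so Coriolis balances both:
fV = (1/ρ)|∂P/∂n| + V²/R  →  V² − fR·V + fR·V_g = 0
With fR = 9.37×10⁻⁵ × 932×10³ m = 87.3 m/s:
V = [fR − √((fR)² − 4 fR V_g)]/2 = [87.3 − √(87.3² − 4×87.3×18)]/2 = 25.4 m/s
Supergeostrophic (V > V_g = 18 m/s), as expected around a high.
Converting: 25.4 m/s × 1.944 = 49.3 knots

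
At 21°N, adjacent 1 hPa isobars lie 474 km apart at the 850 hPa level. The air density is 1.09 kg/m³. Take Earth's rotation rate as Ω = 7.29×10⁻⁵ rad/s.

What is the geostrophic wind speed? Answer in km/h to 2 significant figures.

Coriolis parameter at 21°N:
f = 2Ω sin φ = 2 × 7.29×10⁻⁵ × sin 21° = 5.23×10⁻⁵ s⁻¹
Pressure gradient: |∂P/∂n| = 100 Pa / 474000 m = 2.11×10⁻⁴ Pa/m
Geostrophic balance (pressure-gradient force = Coriolis force):
V_g = (1/(fρ)) |∂P/∂n| = 2.11×10⁻⁴ / (5.23×10⁻⁵ × 1.09) = 3.70 m/s
Converting: 3.70 m/s × 3.6 = 13 km/h

13 km/h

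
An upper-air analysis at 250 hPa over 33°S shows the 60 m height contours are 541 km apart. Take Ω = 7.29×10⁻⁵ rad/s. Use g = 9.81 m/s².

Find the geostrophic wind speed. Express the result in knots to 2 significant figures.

Coriolis parameter at 33°S:
f = 2Ω sin φ = 2 × 7.29×10⁻⁵ × sin 33° = 7.94×10⁻⁵ s⁻¹
Height gradient: |∂Z/∂n| = 60 m / 541000 m = 1.11×10⁻⁴
On a pressure surface, geostrophic balance gives V_g = (g/f)|∂Z/∂n|:
V_g = 9.81 × 1.11×10⁻⁴ / 7.94×10⁻⁵ = 13.7 m/s
Converting: 13.7 m/s × 1.944 = 27 knots

27 knots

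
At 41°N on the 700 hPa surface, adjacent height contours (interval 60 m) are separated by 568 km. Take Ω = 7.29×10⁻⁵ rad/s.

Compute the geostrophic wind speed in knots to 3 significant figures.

21.1 knots

Coriolis parameter at 41°N:
f = 2Ω sin φ = 2 × 7.29×10⁻⁵ × sin 41° = 9.57×10⁻⁵ s⁻¹
Height gradient: |∂Z/∂n| = 60 m / 568000 m = 1.06×10⁻⁴
On a pressure surface, geostrophic balance gives V_g = (g/f)|∂Z/∂n|:
V_g = 9.81 × 1.06×10⁻⁴ / 9.57×10⁻⁵ = 10.8 m/s
Converting: 10.8 m/s × 1.944 = 21.1 knots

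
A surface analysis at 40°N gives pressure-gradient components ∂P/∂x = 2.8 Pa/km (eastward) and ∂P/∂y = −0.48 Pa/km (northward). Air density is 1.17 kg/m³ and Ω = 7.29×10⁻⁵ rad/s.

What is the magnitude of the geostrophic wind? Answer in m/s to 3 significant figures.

25.9 m/s

Coriolis parameter at 40°N:
f = 2Ω sin φ = 2 × 7.29×10⁻⁵ × sin 40° = 9.37×10⁻⁵ s⁻¹
Component geostrophic relations (x east, y north):
u_g = −(1/(fρ)) ∂P/∂y,  v_g = (1/(fρ)) ∂P/∂x
u_g = −(−0.48×10⁻³)/(9.37×10⁻⁵ × 1.17) = 4.38 m/s;  v_g = (2.8×10⁻³)/(9.37×10⁻⁵ × 1.17) = 25.5 m/s
|V_g| = √(u_g² + v_g²) = 25.9 m/s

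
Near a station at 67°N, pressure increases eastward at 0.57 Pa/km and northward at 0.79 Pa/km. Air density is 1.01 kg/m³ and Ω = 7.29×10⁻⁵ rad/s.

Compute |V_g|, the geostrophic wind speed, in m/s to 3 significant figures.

7.19 m/s

Coriolis parameter at 67°N:
f = 2Ω sin φ = 2 × 7.29×10⁻⁵ × sin 67° = 1.34×10⁻⁴ s⁻¹
Component geostrophic relations (x east, y north):
u_g = −(1/(fρ)) ∂P/∂y,  v_g = (1/(fρ)) ∂P/∂x
u_g = −(0.79×10⁻³)/(1.34×10⁻⁴ × 1.01) = −5.83 m/s;  v_g = (0.57×10⁻³)/(1.34×10⁻⁴ × 1.01) = 4.21 m/s
|V_g| = √(u_g² + v_g²) = 7.19 m/s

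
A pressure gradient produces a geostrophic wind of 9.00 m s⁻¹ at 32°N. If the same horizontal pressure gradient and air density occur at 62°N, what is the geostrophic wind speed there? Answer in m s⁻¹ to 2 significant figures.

With the same pressure gradient and density, V_g ∝ 1/f ∝ 1/sin φ.
V₂ = V₁ · sin φ₁ / sin φ₂ = 9.00 × sin 32° / sin 62°
V₂ = 9.00 × 0.5299/0.8829 = 5.4 m s⁻¹

5.4 m s⁻¹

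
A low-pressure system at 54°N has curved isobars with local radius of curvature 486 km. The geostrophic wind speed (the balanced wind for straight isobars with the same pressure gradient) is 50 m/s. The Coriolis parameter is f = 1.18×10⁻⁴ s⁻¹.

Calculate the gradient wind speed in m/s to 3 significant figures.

Around a low, centrifugal force acts outward with Coriolis, so pressure-gradient force balances both:
(1/ρ)|∂P/∂n| = fV + V²/R  →  V² + fR·V − fR·V_g = 0
With fR = 1.18×10⁻⁴ × 486×10³ m = 57.3 m/s:
V = [−fR + √((fR)² + 4 fR V_g)]/2 = [−57.3 + √(57.3² + 4×57.3×50)]/2 = 32.1 m/s
Subgeostrophic (V < V_g = 50 m/s), as expected around a low.

32.1 m/s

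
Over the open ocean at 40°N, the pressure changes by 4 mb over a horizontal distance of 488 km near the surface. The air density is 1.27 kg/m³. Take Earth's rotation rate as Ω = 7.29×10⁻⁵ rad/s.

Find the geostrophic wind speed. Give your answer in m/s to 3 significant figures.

Coriolis parameter at 40°N:
f = 2Ω sin φ = 2 × 7.29×10⁻⁵ × sin 40° = 9.37×10⁻⁵ s⁻¹
Pressure gradient: |∂P/∂n| = 400 Pa / 488000 m = 8.20×10⁻⁴ Pa/m
Geostrophic balance (pressure-gradient force = Coriolis force):
V_g = (1/(fρ)) |∂P/∂n| = 8.20×10⁻⁴ / (9.37×10⁻⁵ × 1.27) = 6.89 m/s

6.89 m/s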